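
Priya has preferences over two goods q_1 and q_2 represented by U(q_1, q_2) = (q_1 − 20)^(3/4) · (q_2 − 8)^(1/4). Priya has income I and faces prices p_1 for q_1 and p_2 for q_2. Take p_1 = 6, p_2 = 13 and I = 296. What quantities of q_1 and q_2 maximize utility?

q_1* = 29, q_2* = 9.3846

Let q_1' = q_1−20, q_2' = q_2−8. MRS = 3·q_2'/q_1' = p_1/p_2.
Substituting into the budget: q_1* = 20 + 0.75·(I − 20·p_1 − 8·p_2)/p_1, and q_2* = 8 + 0.25·(…)/p_2.
Discretionary income = 296 − 20·6 − 8·13 = 72; q_1* = 20 + 0.75·72/6 = 29; q_2* = 8 + 0.25·72/13 = 9.3846.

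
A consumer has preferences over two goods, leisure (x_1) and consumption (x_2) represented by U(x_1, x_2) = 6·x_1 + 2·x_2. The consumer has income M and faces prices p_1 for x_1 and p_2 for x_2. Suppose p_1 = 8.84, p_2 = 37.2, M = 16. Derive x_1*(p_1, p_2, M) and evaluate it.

Perfect substitutes: compare marginal utility per dollar. 6/p_1 vs 2/p_2 → 0.6787 vs 0.0538.
x_1 gives more utility per dollar, so spend all income on x_1: x_1* = M/p_1, x_2* = 0.
Numerically: x_1* = 1.81, x_2* = 0.

x_1* = 1.81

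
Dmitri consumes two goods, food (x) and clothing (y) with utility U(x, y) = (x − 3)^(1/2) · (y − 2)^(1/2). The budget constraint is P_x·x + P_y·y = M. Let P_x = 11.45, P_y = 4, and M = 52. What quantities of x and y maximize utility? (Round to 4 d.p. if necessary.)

x* = 3.4214, y* = 3.2062

MRS = (y−2)/(x−3). Tangency with P_x/P_y gives y−2 = (P_x/P_y)·(x−3).
After buying the subsistence bundle (3, 2), a share 0.5 of the remaining income goes to x: x* = 3 + 0.5·(M − 3P_x − 2P_y)/P_x.
Discretionary income = 52 − 3·11.45 − 2·4 = 9.65; x* = 3 + 0.5·9.65/11.45 = 3.4214; y* = 2 + 0.5·9.65/4 = 3.2062.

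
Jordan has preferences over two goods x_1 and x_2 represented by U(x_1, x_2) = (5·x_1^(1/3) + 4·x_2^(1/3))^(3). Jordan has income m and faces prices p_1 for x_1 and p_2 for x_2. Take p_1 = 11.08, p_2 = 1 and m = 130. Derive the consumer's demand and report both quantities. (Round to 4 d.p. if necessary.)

MRS = MU_x_1/MU_x_2 = (5/4)·(x_2/x_1)^(2/3). Set equal to p_1/p_2.
Solve for the ratio: x_2/x_1 = [(4/5)·p_1/p_2]^(1.5).
With the ratio pinned down, the budget gives x_1* = m/(p_1 + p_2·(x_2/x_1)) and x_2* = (x_2/x_1)·x_1*.
Numerically x_2/x_1 = 26.390318, so x_1* = 130/(11.08 + 1·26.390318) = 3.4694 and x_2* = 26.390318·3.4694 = 91.5589.

x_1* = 3.4694, x_2* = 91.5589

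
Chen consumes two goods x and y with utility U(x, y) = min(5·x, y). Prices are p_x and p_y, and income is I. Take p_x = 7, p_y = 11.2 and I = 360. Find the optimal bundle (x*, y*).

x* = 5.7143, y* = 28.5714

With perfect complements, no substitution: consume in ratio x:y = 1:5.
Budget: p_x·x + p_y·5·x = I, so (p_x + 5·p_y)·x = I.
Demand: x*(p_x,p_y,I) = I/(p_x + 5·p_y), y* = 5·I/(p_x + 5·p_y).
Here 7 + 5·11.2 = 63, giving x* = 5.7143 and y* = 28.5714.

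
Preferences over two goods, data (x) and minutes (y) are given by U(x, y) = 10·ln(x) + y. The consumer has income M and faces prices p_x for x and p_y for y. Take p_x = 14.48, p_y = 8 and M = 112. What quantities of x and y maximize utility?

x* = 5.5249, y* = 4

Set MRS = p_x/p_y: (10/x)/1 = p_x/p_y.
So x*(p_x,p_y) = 10·p_y/p_x, independent of income; and y* = (M − 10·p_y)/p_y.
At the given prices: x* = 10·8/14.48 = 5.5249, and y* = 4.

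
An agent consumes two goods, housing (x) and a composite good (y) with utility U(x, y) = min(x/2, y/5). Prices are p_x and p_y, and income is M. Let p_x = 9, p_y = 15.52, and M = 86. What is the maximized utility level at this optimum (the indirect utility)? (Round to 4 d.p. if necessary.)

Demand: x*(p_x,p_y,M) = 2·M/(2·p_x + 5·p_y), y* = 5·M/(2·p_x + 5·p_y).
Here 2·9 + 5·15.52 = 95.6, giving x* = 1.7992 and y* = 4.4979.
Utility at the optimum: U(1.7992, 4.4979) = 0.8996.

V = 0.8996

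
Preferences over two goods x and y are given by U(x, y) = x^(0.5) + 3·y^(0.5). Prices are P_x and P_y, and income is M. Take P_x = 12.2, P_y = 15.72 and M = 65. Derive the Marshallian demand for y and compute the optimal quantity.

y* = 3.617

MU_x ∝ x^(-0.5), MU_y ∝ 3·y^(-0.5), so MRS = (1/3)·(y/x)^(0.5) = P_x/P_y.
Hence y/x = (3·P_x/P_y)^(1/(0.5)), i.e. raised to the 2 power.
Substitute y = (y/x)·x into the budget: x* = M/(P_x + P_y·(y/x)).
Numerically y/x = 5.420721, so x* = 65/(12.2 + 15.72·5.420721) = 0.6673 and y* = 5.420721·0.6673 = 3.617.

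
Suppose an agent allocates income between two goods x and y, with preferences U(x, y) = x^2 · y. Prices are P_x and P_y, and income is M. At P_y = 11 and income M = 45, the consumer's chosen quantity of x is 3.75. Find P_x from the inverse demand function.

Tangency: MRS = 2·y/x = P_x/P_y.
Rearranging, P_y·y = (1/2)·P_x·x. Substituting into the budget gives P_x·x·(1 + (1/2)) = M.
Demand: x*(P_x,P_y,M) = 2/3·M/P_x and y* = 1/3·M/P_y.
Set x* = 3.75 in the demand function and solve for P_x: P_x = 8.

P_x = 8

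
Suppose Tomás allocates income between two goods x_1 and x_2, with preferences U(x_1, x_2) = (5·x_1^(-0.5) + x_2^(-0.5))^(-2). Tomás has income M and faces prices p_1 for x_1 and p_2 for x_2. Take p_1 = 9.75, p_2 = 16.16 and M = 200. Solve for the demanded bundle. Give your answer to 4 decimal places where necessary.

MU_x_1 ∝ 5·x_1^(-1.5), MU_x_2 ∝ x_2^(-1.5), so MRS = 5·(x_2/x_1)^(1.5) = p_1/p_2.
Hence x_2/x_1 = ((1/5)·p_1/p_2)^(1/(1.5)), i.e. raised to the 2/3 power.
With the ratio pinned down, the budget gives x_1* = M/(p_1 + p_2·(x_2/x_1)) and x_2* = (x_2/x_1)·x_1*.
Numerically x_2/x_1 = 0.244191, so x_1* = 200/(9.75 + 16.16·0.244191) = 14.6027 and x_2* = 0.244191·14.6027 = 3.5658.

x_1* = 14.6027, x_2* = 3.5658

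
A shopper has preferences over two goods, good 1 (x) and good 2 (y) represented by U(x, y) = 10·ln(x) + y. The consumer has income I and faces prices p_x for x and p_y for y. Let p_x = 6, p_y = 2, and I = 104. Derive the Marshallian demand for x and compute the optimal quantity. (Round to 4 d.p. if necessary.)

x* = 3.3333

MU_x = 10/x, MU_y = 1. Tangency: 10/x = p_x/p_y.
So x*(p_x,p_y) = 10·p_y/p_x, independent of income; and y* = (I − 10·p_y)/p_y.
At the given prices: x* = 10·2/6 = 3.3333.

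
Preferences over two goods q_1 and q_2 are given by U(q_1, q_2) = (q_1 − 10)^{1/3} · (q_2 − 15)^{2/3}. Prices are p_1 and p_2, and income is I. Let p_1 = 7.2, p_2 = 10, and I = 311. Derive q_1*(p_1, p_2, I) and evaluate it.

Let q_1' = q_1−10, q_2' = q_2−15. MRS = (1/2)·q_2'/q_1' = p_1/p_2.
Substituting into the budget: q_1* = 10 + 1/3·(I − 10·p_1 − 15·p_2)/p_1, and q_2* = 15 + 2/3·(…)/p_2.
Discretionary income = 311 − 10·7.2 − 15·10 = 89; q_1* = 10 + 1/3·89/7.2 = 14.1204.

q_1* = 14.1204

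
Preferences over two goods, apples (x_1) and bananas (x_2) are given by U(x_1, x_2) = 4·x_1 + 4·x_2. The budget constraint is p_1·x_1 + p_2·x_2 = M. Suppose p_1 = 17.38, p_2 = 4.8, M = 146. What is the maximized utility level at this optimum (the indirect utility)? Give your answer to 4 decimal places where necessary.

Linear utility — the consumer picks whichever good has higher MU/price: 4/17.38 = 0.2301 vs 4/4.8 = 0.8333.
x_2 gives more utility per dollar, so spend all income on x_2: x_2* = M/p_2, x_1* = 0.
Numerically: x_1* = 0, x_2* = 30.4167.
Utility at the optimum: U(0, 30.4167) = 121.6667.

V = 121.6667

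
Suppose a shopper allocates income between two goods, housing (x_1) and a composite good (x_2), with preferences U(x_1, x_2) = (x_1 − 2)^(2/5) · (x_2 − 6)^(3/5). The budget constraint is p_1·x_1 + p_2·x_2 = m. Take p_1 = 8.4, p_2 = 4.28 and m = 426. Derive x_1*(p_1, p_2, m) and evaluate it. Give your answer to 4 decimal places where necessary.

Let x_1' = x_1−2, x_2' = x_2−6. MRS = (2/3)·x_2'/x_1' = p_1/p_2.
Substituting into the budget: x_1* = 2 + 0.4·(m − 2·p_1 − 6·p_2)/p_1, and x_2* = 6 + 0.6·(…)/p_2.
Discretionary income = 426 − 2·8.4 − 6·4.28 = 383.52; x_1* = 2 + 0.4·383.52/8.4 = 20.2629.

x_1* = 20.2629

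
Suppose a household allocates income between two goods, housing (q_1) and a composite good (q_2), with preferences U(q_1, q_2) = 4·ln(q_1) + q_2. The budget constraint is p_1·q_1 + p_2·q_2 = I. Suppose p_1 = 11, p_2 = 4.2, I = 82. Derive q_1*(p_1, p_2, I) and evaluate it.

q_1* = 1.5273

So q_1*(p_1,p_2) = 4·p_2/p_1, independent of income; and q_2* = (I − 4·p_2)/p_2.
At the given prices: q_1* = 4·4.2/11 = 1.5273.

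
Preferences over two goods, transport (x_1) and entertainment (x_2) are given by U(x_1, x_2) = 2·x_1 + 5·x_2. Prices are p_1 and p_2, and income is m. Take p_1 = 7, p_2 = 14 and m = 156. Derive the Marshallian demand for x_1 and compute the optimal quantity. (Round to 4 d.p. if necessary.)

x_2 gives more utility per dollar, so spend all income on x_2: x_2* = m/p_2, x_1* = 0.
Numerically: x_1* = 0, x_2* = 11.1429.

x_1* = 0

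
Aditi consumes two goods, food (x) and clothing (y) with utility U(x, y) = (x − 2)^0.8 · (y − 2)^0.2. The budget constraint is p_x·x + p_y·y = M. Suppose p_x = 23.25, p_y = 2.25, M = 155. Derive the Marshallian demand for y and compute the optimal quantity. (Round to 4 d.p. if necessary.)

This is Cobb-Douglas in (x−2, y−2): tangency gives 0.8·p_y·(y−2) = 0.2·p_x·(x−2).
Substituting into the budget: x* = 2 + 0.8·(M − 2·p_x − 2·p_y)/p_x, and y* = 2 + 0.2·(…)/p_y.
Discretionary income = 155 − 2·23.25 − 2·2.25 = 104; y* = 2 + 0.2·104/2.25 = 11.2444.

y* = 11.2444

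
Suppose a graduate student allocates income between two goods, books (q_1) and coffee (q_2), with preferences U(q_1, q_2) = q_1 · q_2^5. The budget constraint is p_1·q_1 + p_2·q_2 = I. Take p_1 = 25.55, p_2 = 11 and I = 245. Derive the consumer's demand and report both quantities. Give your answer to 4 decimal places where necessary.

Demand: q_1*(p_1,p_2,I) = 1/6·I/p_1 and q_2* = 5/6·I/p_2.
At p_1=25.55, p_2=11, I=245: q_1* = 1/6·245/25.55 = 1.5982, q_2* = 18.5606.

q_1* = 1.5982, q_2* = 18.5606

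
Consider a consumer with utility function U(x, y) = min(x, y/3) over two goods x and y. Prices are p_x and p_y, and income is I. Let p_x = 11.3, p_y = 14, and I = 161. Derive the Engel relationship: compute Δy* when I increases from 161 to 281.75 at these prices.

Leontief preferences: the optimum is at the kink where x/1 = y/3, i.e. y = 3·x.
Budget: p_x·x + p_y·3·x = I, so (p_x + 3·p_y)·x = I.
Demand: x*(p_x,p_y,I) = I/(p_x + 3·p_y), y* = 3·I/(p_x + 3·p_y).
Here 11.3 + 3·14 = 53.3, giving y* = 9.0619.
At I' = 281.75: y* = 15.8583. Change: 15.8583 − 9.0619 = 6.7964.

Δy* = 6.7964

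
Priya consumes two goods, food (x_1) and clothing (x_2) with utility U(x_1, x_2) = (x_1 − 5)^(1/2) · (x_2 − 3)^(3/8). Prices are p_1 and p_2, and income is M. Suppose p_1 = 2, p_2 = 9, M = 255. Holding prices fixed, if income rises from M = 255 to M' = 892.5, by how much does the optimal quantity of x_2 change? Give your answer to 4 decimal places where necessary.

Let x_1' = x_1−5, x_2' = x_2−3. MRS = (4/3)·x_2'/x_1' = p_1/p_2.
After buying the subsistence bundle (5, 3), a share 4/7 of the remaining income goes to x_1: x_1* = 5 + 4/7·(M − 5p_1 − 3p_2)/p_1.
Discretionary income = 255 − 5·2 − 3·9 = 218; x_2* = 3 + 3/7·218/9 = 13.381.
At M' = 892.5: x_2* = 43.7381. Change: 43.7381 − 13.381 = 30.3571.

Δx_2* = 30.3571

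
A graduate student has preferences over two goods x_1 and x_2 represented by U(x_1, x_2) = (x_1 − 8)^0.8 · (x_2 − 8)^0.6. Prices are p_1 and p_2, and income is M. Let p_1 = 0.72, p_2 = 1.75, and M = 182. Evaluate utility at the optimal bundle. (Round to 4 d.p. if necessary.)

V = 443.9313

This is Cobb-Douglas in (x_1−8, x_2−8): tangency gives 0.8·p_2·(x_2−8) = 0.6·p_1·(x_1−8).
Substituting into the budget: x_1* = 8 + 4/7·(M − 8·p_1 − 8·p_2)/p_1, and x_2* = 8 + 3/7·(…)/p_2.
Discretionary income = 182 − 8·0.72 − 8·1.75 = 162.24; x_1* = 8 + 4/7·162.24/0.72 = 136.7619; x_2* = 8 + 3/7·162.24/1.75 = 47.7322.
Utility at the optimum: U(136.7619, 47.7322) = 443.9313.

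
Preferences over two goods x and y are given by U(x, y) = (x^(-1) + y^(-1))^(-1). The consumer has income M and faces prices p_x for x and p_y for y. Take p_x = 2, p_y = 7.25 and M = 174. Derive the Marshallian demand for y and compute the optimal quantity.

MU_x ∝ x^(-2), MU_y ∝ y^(-2), so MRS = (y/x)^(2) = p_x/p_y.
Hence y/x = (p_x/p_y)^(1/(2)), i.e. raised to the 0.5 power.
Substitute y = (y/x)·x into the budget: x* = M/(p_x + p_y·(y/x)).
Numerically y/x = 0.525226, so x* = 174/(2 + 7.25·0.525226) = 29.9593 and y* = 0.525226·29.9593 = 15.7354.

y* = 15.7354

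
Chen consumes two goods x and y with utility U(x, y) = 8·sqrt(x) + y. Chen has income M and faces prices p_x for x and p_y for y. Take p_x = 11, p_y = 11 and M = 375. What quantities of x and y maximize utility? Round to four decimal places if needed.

x* = 16, y* = 18.0909

Utility is quasi-linear in y; the FOC for x is 4/√x = p_x/p_y.
Thus x* = (4·p_y/p_x)² — independent of M — with the rest of income spent on y.
Plugging in: x* = (4·11/11)² = 16, y* = 18.0909.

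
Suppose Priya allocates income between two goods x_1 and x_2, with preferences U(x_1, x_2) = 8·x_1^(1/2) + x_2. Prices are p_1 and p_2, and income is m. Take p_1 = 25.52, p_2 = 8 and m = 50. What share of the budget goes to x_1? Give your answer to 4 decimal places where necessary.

Set MRS = p_1/p_2: 4·x_1^(−1/2) = p_1/p_2.
Thus x_1* = (4·p_2/p_1)² — independent of m — with the rest of income spent on x_2.
Plugging in: x_1* = (4·8/25.52)² = 1.5723, x_2* = 1.2343.
Expenditure on x_1: 25.52·1.5723 = 40.1254; share = 0.8025.

share on x_1 = 0.8025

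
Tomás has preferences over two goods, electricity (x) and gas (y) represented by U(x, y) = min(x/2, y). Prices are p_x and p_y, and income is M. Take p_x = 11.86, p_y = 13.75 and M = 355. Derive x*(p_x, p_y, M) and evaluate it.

Leontief preferences: the optimum is at the kink where x/2 = y/1, i.e. y = (1/2)·x.
Budget: p_x·x + p_y·(1/2)·x = M, so (2·p_x + p_y)·x = 2·M.
Demand: x*(p_x,p_y,M) = 2·M/(2·p_x + p_y), y* = M/(2·p_x + p_y).
Here 2·11.86 + 13.75 = 37.47, giving x* = 18.9485.

x* = 18.9485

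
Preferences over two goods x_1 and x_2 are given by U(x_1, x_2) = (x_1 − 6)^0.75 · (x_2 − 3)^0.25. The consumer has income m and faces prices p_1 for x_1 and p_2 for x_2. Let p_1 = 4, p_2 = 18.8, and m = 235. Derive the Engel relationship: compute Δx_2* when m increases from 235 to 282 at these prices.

This is Cobb-Douglas in (x_1−6, x_2−3): tangency gives 0.75·p_2·(x_2−3) = 0.25·p_1·(x_1−6).
Substituting into the budget: x_1* = 6 + 0.75·(m − 6·p_1 − 3·p_2)/p_1, and x_2* = 3 + 0.25·(…)/p_2.
Discretionary income = 235 − 6·4 − 3·18.8 = 154.6; x_2* = 3 + 0.25·154.6/18.8 = 5.0559.
At m' = 282: x_2* = 5.6809. Change: 5.6809 − 5.0559 = 0.625.

Δx_2* = 0.625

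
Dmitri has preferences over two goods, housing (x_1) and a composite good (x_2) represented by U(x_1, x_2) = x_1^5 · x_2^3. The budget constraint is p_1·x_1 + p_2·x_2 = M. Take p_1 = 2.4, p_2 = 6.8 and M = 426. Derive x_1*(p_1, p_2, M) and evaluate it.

x_1* = 110.9375

MU_x_1/MU_x_2 = (5·x_2)/(3·x_1); tangency sets this equal to p_1/p_2.
So 5·p_2·x_2 = 3·p_1·x_1; combined with the budget, a share 0.625 of income goes to x_1.
Demand: x_1*(p_1,p_2,M) = 0.625·M/p_1 and x_2* = 0.375·M/p_2.
At p_1=2.4, p_2=6.8, M=426: x_1* = 0.625·426/2.4 = 110.9375.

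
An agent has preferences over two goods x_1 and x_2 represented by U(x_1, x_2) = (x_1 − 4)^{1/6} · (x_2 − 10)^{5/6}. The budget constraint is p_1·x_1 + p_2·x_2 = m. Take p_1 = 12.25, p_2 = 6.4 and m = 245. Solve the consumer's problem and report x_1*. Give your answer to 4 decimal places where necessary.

Discretionary income = 245 − 4·12.25 − 10·6.4 = 132; x_1* = 4 + 1/6·132/12.25 = 5.7959.

x_1* = 5.7959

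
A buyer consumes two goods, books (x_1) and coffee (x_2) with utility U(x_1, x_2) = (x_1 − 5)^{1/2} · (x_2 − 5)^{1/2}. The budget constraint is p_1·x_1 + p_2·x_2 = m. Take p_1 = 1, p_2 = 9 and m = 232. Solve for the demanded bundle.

x_1* = 96, x_2* = 15.1111

After buying the subsistence bundle (5, 5), a share 0.5 of the remaining income goes to x_1: x_1* = 5 + 0.5·(m − 5p_1 − 5p_2)/p_1.
Discretionary income = 232 − 5·1 − 5·9 = 182; x_1* = 5 + 0.5·182/1 = 96; x_2* = 5 + 0.5·182/9 = 15.1111.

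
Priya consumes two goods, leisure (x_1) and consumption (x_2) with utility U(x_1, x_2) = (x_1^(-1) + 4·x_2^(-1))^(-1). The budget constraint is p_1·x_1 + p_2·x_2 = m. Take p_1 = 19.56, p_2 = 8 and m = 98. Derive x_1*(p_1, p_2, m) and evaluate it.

From the CES first-order condition, (1/4)·(x_2/x_1)^(2) = p_1/p_2.
Hence x_2/x_1 = (4·p_1/p_2)^(1/(2)), i.e. raised to the 0.5 power.
With the ratio pinned down, the budget gives x_1* = m/(p_1 + p_2·(x_2/x_1)) and x_2* = (x_2/x_1)·x_1*.
Numerically x_2/x_1 = 3.127299, so x_1* = 98/(19.56 + 8·3.127299) = 2.1984.

x_1* = 2.1984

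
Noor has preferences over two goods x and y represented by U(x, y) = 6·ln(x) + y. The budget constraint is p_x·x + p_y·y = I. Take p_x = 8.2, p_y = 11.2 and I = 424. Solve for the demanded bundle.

MU_x = 6/x, MU_y = 1. Tangency: 6/x = p_x/p_y.
So x*(p_x,p_y) = 6·p_y/p_x, independent of income; and y* = (I − 6·p_y)/p_y.
At the given prices: x* = 6·11.2/8.2 = 8.1951, and y* = 31.8571.

x* = 8.1951, y* = 31.8571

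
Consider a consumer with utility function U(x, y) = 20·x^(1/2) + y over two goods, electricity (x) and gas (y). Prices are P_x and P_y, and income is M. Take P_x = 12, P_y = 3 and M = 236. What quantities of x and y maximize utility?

x* = 6.25, y* = 53.6667

Set MRS = P_x/P_y: 10·x^(−1/2) = P_x/P_y.
Solve: √x = 10·P_y/P_x, so x*(P_x,P_y) = (10·P_y/P_x)², and y* = (M − P_x·x*)/P_y.
Plugging in: x* = (10·3/12)² = 6.25, y* = 53.6667.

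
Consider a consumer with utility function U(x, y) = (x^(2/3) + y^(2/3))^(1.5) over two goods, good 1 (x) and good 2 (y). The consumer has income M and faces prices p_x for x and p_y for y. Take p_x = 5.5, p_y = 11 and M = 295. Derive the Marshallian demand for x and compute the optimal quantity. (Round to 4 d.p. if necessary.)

x* = 42.9091

From the CES first-order condition, (y/x)^(1/3) = p_x/p_y.
Solve for the ratio: y/x = [p_x/p_y]^(3).
Substitute y = (y/x)·x into the budget: x* = M/(p_x + p_y·(y/x)).
Numerically y/x = 0.125, so x* = 295/(5.5 + 11·0.125) = 42.9091.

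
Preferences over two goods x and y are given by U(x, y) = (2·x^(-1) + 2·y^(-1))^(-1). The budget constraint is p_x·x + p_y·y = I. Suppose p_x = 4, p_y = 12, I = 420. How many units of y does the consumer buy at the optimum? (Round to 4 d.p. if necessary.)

From the CES first-order condition, (y/x)^(2) = p_x/p_y.
Solve for the ratio: y/x = [p_x/p_y]^(0.5).
With the ratio pinned down, the budget gives x* = I/(p_x + p_y·(y/x)) and y* = (y/x)·x*.
Numerically y/x = 0.57735, so x* = 420/(4 + 12·0.57735) = 38.4327 and y* = 0.57735·38.4327 = 22.1891.

y* = 22.1891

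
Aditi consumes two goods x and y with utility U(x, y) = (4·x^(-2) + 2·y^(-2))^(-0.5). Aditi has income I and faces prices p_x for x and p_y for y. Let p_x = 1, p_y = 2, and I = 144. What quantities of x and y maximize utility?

x* = 63.719, y* = 40.1405

Substitute y = (y/x)·x into the budget: x* = I/(p_x + p_y·(y/x)).
Numerically y/x = 0.629961, so x* = 144/(1 + 2·0.629961) = 63.719 and y* = 0.629961·63.719 = 40.1405.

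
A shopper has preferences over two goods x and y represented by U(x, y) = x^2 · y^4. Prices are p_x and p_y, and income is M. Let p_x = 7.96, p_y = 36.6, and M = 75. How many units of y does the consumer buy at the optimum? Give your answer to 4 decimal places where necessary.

y* = 1.3661

Tangency: MRS = (1/2)·y/x = p_x/p_y.
So 2·p_y·y = 4·p_x·x; combined with the budget, a share 1/3 of income goes to x.
Demand: x*(p_x,p_y,M) = 1/3·M/p_x and y* = 2/3·M/p_y.
At p_x=7.96, p_y=36.6, M=75: y* = 2/3·75/36.6 = 1.3661.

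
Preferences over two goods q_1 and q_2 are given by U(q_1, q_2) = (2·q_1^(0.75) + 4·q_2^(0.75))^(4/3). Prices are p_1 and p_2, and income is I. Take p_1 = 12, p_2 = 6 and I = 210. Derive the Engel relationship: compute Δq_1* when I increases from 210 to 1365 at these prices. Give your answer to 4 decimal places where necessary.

Δq_1* = 0.7461

From the CES first-order condition, (1/2)·(q_2/q_1)^(0.25) = p_1/p_2.
Solve for the ratio: q_2/q_1 = [2·p_1/p_2]^(4).
With the ratio pinned down, the budget gives q_1* = I/(p_1 + p_2·(q_2/q_1)) and q_2* = (q_2/q_1)·q_1*.
Numerically q_2/q_1 = 256, so q_1* = 210/(12 + 6·256) = 0.1357.
At I' = 1365: q_1* = 0.8818. Change: 0.8818 − 0.1357 = 0.7461.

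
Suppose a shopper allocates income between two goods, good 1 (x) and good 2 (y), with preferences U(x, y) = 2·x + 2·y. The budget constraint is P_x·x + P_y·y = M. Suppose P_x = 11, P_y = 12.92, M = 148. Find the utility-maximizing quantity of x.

x* = 13.4545

Linear utility — the consumer picks whichever good has higher MU/price: 2/11 = 0.1818 vs 2/12.92 = 0.1548.
x gives more utility per dollar, so spend all income on x: x* = M/P_x, y* = 0.
Numerically: x* = 13.4545, y* = 0.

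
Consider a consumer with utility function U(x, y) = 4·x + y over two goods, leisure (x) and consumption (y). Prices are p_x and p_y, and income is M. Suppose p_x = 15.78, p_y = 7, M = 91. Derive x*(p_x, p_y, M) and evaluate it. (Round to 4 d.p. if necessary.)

x* = 5.7668

Linear utility — the consumer picks whichever good has higher MU/price: 4/15.78 = 0.2535 vs 1/7 = 0.1429.
x gives more utility per dollar, so spend all income on x: x* = M/p_x, y* = 0.
Numerically: x* = 5.7668, y* = 0.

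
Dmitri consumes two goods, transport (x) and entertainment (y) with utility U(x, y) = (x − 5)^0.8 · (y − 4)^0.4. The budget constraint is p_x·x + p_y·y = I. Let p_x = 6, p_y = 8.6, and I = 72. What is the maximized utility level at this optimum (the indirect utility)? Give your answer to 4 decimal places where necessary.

V = 0.5357

MRS = 2·(y−4)/(x−5). Tangency with p_x/p_y gives y−4 = (1/2)·(p_x/p_y)·(x−5).
Substituting into the budget: x* = 5 + 2/3·(I − 5·p_x − 4·p_y)/p_x, and y* = 4 + 1/3·(…)/p_y.
Discretionary income = 72 − 5·6 − 4·8.6 = 7.6; x* = 5 + 2/3·7.6/6 = 5.8444; y* = 4 + 1/3·7.6/8.6 = 4.2946.
Utility at the optimum: U(5.8444, 4.2946) = 0.5357.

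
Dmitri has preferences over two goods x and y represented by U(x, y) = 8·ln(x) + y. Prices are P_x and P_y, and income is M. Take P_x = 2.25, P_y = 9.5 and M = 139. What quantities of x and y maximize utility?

x* = 33.7778, y* = 6.6316

Set MRS = P_x/P_y: (8/x)/1 = P_x/P_y.
So x*(P_x,P_y) = 8·P_y/P_x, independent of income; and y* = (M − 8·P_y)/P_y.
At the given prices: x* = 8·9.5/2.25 = 33.7778, and y* = 6.6316.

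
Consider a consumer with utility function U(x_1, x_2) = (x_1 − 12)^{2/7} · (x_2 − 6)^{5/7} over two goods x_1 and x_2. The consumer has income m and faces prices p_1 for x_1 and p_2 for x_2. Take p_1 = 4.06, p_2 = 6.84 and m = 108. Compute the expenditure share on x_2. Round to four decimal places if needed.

share on x_2 = 0.5006

MRS = (2/5)·(x_2−6)/(x_1−12). Tangency with p_1/p_2 gives x_2−6 = (5/2)·(p_1/p_2)·(x_1−12).
After buying the subsistence bundle (12, 6), a share 2/7 of the remaining income goes to x_1: x_1* = 12 + 2/7·(m − 12p_1 − 6p_2)/p_1.
Discretionary income = 108 − 12·4.06 − 6·6.84 = 18.24; x_1* = 12 + 2/7·18.24/4.06 = 13.2836; x_2* = 6 + 5/7·18.24/6.84 = 7.9048.
Expenditure on x_2: 6.84·7.9048 = 54.0686; share = 0.5006.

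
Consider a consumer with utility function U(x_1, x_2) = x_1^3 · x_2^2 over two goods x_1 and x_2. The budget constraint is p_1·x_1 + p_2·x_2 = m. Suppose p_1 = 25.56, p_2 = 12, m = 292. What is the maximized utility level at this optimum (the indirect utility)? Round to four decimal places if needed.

MU_x_1/MU_x_2 = (3·x_2)/(2·x_1); tangency sets this equal to p_1/p_2.
So 3·p_2·x_2 = 2·p_1·x_1; combined with the budget, a share 0.6 of income goes to x_1.
Demand: x_1*(p_1,p_2,m) = 0.6·m/p_1 and x_2* = 0.4·m/p_2.
At p_1=25.56, p_2=12, m=292: x_1* = 0.6·292/25.56 = 6.8545, x_2* = 9.7333.
Utility at the optimum: U(6.8545, 9.7333) = 30510.0522.

V = 30510.0522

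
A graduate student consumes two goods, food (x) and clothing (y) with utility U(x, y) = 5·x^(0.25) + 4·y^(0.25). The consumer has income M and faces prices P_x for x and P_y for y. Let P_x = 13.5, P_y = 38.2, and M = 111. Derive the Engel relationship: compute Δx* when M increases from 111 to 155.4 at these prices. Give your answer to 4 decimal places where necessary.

With the ratio pinned down, the budget gives x* = M/(P_x + P_y·(y/x)) and y* = (y/x)·x*.
Numerically y/x = 0.185558, so x* = 111/(13.5 + 38.2·0.185558) = 5.3914.
At M' = 155.4: x* = 7.548. Change: 7.548 − 5.3914 = 2.1566.

Δx* = 2.1566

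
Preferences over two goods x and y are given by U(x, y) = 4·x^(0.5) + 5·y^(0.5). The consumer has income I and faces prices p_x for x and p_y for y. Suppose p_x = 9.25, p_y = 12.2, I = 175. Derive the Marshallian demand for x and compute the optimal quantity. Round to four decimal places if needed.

MRS = MU_x/MU_y = (4/5)·(y/x)^(0.5). Set equal to p_x/p_y.
Hence y/x = ((5/4)·p_x/p_y)^(1/(0.5)), i.e. raised to the 2 power.
Substitute y = (y/x)·x into the budget: x* = I/(p_x + p_y·(y/x)).
Numerically y/x = 0.898222, so x* = 175/(9.25 + 12.2·0.898222) = 8.6598.

x* = 8.6598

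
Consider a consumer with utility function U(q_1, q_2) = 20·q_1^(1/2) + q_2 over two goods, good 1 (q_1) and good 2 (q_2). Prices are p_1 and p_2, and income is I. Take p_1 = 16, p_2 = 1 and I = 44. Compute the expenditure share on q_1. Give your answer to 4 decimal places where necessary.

share on q_1 = 0.142

MU_q_1 = 10/√q_1, MU_q_2 = 1. Tangency: 10/√q_1 = p_1/p_2.
Thus q_1* = (10·p_2/p_1)² — independent of I — with the rest of income spent on q_2.
Plugging in: q_1* = (10·1/16)² = 0.3906, q_2* = 37.75.
Expenditure on q_1: 16·0.3906 = 6.25; share = 0.142.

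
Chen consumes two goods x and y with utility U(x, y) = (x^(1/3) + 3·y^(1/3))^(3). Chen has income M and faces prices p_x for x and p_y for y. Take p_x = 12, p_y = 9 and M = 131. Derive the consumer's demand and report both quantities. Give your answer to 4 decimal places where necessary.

Numerically y/x = 8, so x* = 131/(12 + 9·8) = 1.5595 and y* = 8·1.5595 = 12.4762.

x* = 1.5595, y* = 12.4762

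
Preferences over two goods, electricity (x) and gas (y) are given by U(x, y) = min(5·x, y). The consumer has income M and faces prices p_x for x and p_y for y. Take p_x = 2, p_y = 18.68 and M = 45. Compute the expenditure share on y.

share on y = 0.979

With perfect complements, no substitution: consume in ratio x:y = 1:5.
Budget: p_x·x + p_y·5·x = M, so (p_x + 5·p_y)·x = M.
Demand: x*(p_x,p_y,M) = M/(p_x + 5·p_y), y* = 5·M/(p_x + 5·p_y).
Here 2 + 5·18.68 = 95.4, giving x* = 0.4717 and y* = 2.3585.
Expenditure on y: 18.68·2.3585 = 44.0566; share = 0.979.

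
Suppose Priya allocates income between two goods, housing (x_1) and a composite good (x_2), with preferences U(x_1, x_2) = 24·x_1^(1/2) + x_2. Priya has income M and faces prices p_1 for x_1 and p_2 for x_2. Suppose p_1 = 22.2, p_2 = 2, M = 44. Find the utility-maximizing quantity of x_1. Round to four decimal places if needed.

x_1* = 1.1687

Utility is quasi-linear in x_2; the FOC for x_1 is 12/√x_1 = p_1/p_2.
Solve: √x_1 = 12·p_2/p_1, so x_1*(p_1,p_2) = (12·p_2/p_1)², and x_2* = (M − p_1·x_1*)/p_2.
Plugging in: x_1* = (12·2/22.2)² = 1.1687.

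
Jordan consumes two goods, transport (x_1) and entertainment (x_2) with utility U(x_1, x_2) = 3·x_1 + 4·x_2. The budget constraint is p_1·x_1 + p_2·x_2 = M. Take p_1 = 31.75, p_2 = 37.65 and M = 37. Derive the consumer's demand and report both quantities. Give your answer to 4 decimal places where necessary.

Numerically: x_1* = 0, x_2* = 0.9827.

x_1* = 0, x_2* = 0.9827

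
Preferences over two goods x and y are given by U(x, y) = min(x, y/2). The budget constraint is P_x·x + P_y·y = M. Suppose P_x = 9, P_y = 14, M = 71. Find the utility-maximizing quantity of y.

y* = 3.8378

Leontief preferences: the optimum is at the kink where x/1 = y/2, i.e. y = 2·x.
Budget: P_x·x + P_y·2·x = M, so (P_x + 2·P_y)·x = M.
Demand: x*(P_x,P_y,M) = M/(P_x + 2·P_y), y* = 2·M/(P_x + 2·P_y).
Here 9 + 2·14 = 37, giving y* = 3.8378.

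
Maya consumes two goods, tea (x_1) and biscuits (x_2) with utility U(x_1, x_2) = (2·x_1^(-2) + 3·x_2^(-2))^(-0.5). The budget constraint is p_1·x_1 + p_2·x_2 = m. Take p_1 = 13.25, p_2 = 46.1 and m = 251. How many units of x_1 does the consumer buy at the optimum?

From the CES first-order condition, (2/3)·(x_2/x_1)^(3) = p_1/p_2.
Solve for the ratio: x_2/x_1 = [(3/2)·p_1/p_2]^(1/3).
With the ratio pinned down, the budget gives x_1* = m/(p_1 + p_2·(x_2/x_1)) and x_2* = (x_2/x_1)·x_1*.
Numerically x_2/x_1 = 0.755444, so x_1* = 251/(13.25 + 46.1·0.755444) = 5.2209.

x_1* = 5.2209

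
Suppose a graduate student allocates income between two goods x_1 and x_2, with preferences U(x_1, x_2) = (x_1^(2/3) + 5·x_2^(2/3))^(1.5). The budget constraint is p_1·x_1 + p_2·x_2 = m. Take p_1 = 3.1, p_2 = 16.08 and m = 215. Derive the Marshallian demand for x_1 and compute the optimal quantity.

x_1* = 12.2843

MU_x_1 ∝ x_1^(-1/3), MU_x_2 ∝ 5·x_2^(-1/3), so MRS = (1/5)·(x_2/x_1)^(1/3) = p_1/p_2.
Solve for the ratio: x_2/x_1 = [5·p_1/p_2]^(3).
With the ratio pinned down, the budget gives x_1* = m/(p_1 + p_2·(x_2/x_1)) and x_2* = (x_2/x_1)·x_1*.
Numerically x_2/x_1 = 0.895647, so x_1* = 215/(3.1 + 16.08·0.895647) = 12.2843.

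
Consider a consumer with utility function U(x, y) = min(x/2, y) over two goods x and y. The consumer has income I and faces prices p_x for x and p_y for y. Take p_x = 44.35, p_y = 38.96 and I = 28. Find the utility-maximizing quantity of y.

y* = 0.2193

Leontief preferences: the optimum is at the kink where x/2 = y/1, i.e. y = (1/2)·x.
Budget: p_x·x + p_y·(1/2)·x = I, so (2·p_x + p_y)·x = 2·I.
Demand: x*(p_x,p_y,I) = 2·I/(2·p_x + p_y), y* = I/(2·p_x + p_y).
Here 2·44.35 + 38.96 = 127.66, giving y* = 0.2193.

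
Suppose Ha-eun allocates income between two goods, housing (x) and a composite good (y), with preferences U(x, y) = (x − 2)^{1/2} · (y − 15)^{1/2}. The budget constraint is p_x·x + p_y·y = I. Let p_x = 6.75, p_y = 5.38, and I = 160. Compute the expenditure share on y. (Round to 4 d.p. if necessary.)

share on y = 0.71

This is Cobb-Douglas in (x−2, y−15): tangency gives 0.5·p_y·(y−15) = 0.5·p_x·(x−2).
After buying the subsistence bundle (2, 15), a share 0.5 of the remaining income goes to x: x* = 2 + 0.5·(I − 2p_x − 15p_y)/p_x.
Discretionary income = 160 − 2·6.75 − 15·5.38 = 65.8; x* = 2 + 0.5·65.8/6.75 = 6.8741; y* = 15 + 0.5·65.8/5.38 = 21.1152.
Expenditure on y: 5.38·21.1152 = 113.6; share = 0.71.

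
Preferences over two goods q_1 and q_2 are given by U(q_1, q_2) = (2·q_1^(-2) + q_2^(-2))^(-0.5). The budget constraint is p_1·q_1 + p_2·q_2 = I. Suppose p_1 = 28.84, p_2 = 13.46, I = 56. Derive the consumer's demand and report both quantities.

MU_q_1 ∝ 2·q_1^(-3), MU_q_2 ∝ q_2^(-3), so MRS = 2·(q_2/q_1)^(3) = p_1/p_2.
Solve for the ratio: q_2/q_1 = [(1/2)·p_1/p_2]^(1/3).
Substitute q_2 = (q_2/q_1)·q_1 into the budget: q_1* = I/(p_1 + p_2·(q_2/q_1)).
Numerically q_2/q_1 = 1.02323, so q_1* = 56/(28.84 + 13.46·1.02323) = 1.3142 and q_2* = 1.02323·1.3142 = 1.3447.

q_1* = 1.3142, q_2* = 1.3447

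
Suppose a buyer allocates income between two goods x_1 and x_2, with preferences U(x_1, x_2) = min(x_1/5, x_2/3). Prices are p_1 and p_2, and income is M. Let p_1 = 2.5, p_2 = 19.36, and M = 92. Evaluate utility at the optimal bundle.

V = 1.3035

With perfect complements, no substitution: consume in ratio x_1:x_2 = 5:3.
Budget: p_1·x_1 + p_2·(3/5)·x_1 = M, so (5·p_1 + 3·p_2)·x_1 = 5·M.
Demand: x_1*(p_1,p_2,M) = 5·M/(5·p_1 + 3·p_2), x_2* = 3·M/(5·p_1 + 3·p_2).
Here 5·2.5 + 3·19.36 = 70.58, giving x_1* = 6.5174 and x_2* = 3.9105.
Utility at the optimum: U(6.5174, 3.9105) = 1.3035.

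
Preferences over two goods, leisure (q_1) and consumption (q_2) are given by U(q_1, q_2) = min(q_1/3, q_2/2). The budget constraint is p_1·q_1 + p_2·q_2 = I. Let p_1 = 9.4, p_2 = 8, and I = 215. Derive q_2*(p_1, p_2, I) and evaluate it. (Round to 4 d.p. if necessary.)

Demand: q_1*(p_1,p_2,I) = 3·I/(3·p_1 + 2·p_2), q_2* = 2·I/(3·p_1 + 2·p_2).
Here 3·9.4 + 2·8 = 44.2, giving q_2* = 9.7285.

q_2* = 9.7285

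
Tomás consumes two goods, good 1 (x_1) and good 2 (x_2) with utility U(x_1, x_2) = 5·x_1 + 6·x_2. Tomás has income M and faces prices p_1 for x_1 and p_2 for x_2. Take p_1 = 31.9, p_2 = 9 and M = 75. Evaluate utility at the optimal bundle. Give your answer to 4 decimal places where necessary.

V = 50

Linear utility — the consumer picks whichever good has higher MU/price: 5/31.9 = 0.1567 vs 6/9 = 0.6667.
x_2 gives more utility per dollar, so spend all income on x_2: x_2* = M/p_2, x_1* = 0.
Numerically: x_1* = 0, x_2* = 8.3333.
Utility at the optimum: U(0, 8.3333) = 50.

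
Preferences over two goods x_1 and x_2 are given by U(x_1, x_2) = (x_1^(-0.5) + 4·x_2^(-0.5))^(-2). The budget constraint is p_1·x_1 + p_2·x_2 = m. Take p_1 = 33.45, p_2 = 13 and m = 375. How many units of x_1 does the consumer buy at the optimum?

x_1* = 3.949

Substitute x_2 = (x_2/x_1)·x_1 into the budget: x_1* = m/(p_1 + p_2·(x_2/x_1)).
Numerically x_2/x_1 = 4.731605, so x_1* = 375/(33.45 + 13·4.731605) = 3.949.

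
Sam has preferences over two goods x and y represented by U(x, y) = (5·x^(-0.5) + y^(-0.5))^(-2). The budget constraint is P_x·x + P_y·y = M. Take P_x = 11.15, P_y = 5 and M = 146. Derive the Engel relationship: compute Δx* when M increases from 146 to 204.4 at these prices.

Δx* = 4.1511

With the ratio pinned down, the budget gives x* = M/(P_x + P_y·(y/x)) and y* = (y/x)·x*.
Numerically y/x = 0.583745, so x* = 146/(11.15 + 5·0.583745) = 10.3776.
At M' = 204.4: x* = 14.5287. Change: 14.5287 − 10.3776 = 4.1511.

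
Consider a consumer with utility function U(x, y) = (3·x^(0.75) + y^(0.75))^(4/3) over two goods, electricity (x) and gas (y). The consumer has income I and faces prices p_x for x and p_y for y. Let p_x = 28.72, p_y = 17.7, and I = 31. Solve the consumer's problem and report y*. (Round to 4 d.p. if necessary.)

From the CES first-order condition, 3·(y/x)^(0.25) = p_x/p_y.
Hence y/x = ((1/3)·p_x/p_y)^(1/(0.25)), i.e. raised to the 4 power.
With the ratio pinned down, the budget gives x* = I/(p_x + p_y·(y/x)) and y* = (y/x)·x*.
Numerically y/x = 0.085578, so x* = 31/(28.72 + 17.7·0.085578) = 1.0253 and y* = 0.085578·1.0253 = 0.0877.

y* = 0.0877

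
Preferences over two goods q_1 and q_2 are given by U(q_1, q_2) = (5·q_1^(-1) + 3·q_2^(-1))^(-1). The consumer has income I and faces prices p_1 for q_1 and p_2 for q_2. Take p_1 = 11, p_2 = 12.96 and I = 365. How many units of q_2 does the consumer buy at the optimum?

MRS = MU_q_1/MU_q_2 = (5/3)·(q_2/q_1)^(2). Set equal to p_1/p_2.
Hence q_2/q_1 = ((3/5)·p_1/p_2)^(1/(2)), i.e. raised to the 0.5 power.
Substitute q_2 = (q_2/q_1)·q_1 into the budget: q_1* = I/(p_1 + p_2·(q_2/q_1)).
Numerically q_2/q_1 = 0.713624, so q_1* = 365/(11 + 12.96·0.713624) = 18.026 and q_2* = 0.713624·18.026 = 12.8638.

q_2* = 12.8638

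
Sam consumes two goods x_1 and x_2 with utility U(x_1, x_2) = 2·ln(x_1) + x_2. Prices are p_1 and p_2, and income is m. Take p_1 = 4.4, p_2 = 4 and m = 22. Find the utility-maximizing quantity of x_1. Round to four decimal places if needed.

x_1* = 1.8182

Set MRS = p_1/p_2: (2/x_1)/1 = p_1/p_2.
So x_1*(p_1,p_2) = 2·p_2/p_1, independent of income; and x_2* = (m − 2·p_2)/p_2.
At the given prices: x_1* = 2·4/4.4 = 1.8182.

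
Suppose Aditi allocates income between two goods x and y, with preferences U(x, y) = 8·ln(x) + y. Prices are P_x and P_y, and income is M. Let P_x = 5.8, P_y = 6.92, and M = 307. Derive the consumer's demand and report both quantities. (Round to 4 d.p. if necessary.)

x* = 9.5448, y* = 36.3642

Set MRS = P_x/P_y: (8/x)/1 = P_x/P_y.
So x*(P_x,P_y) = 8·P_y/P_x, independent of income; and y* = (M − 8·P_y)/P_y.
At the given prices: x* = 8·6.92/5.8 = 9.5448, and y* = 36.3642.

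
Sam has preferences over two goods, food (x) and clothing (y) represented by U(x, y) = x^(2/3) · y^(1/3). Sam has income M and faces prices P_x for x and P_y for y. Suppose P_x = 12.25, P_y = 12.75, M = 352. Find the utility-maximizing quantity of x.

Demand: x*(P_x,P_y,M) = 2/3·M/P_x and y* = 1/3·M/P_y.
At P_x=12.25, P_y=12.75, M=352: x* = 2/3·352/12.25 = 19.1565.

x* = 19.1565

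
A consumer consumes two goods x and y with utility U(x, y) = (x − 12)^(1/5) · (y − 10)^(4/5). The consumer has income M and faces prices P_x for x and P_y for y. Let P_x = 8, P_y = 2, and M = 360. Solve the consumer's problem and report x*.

This is Cobb-Douglas in (x−12, y−10): tangency gives 0.2·P_y·(y−10) = 0.8·P_x·(x−12).
Substituting into the budget: x* = 12 + 0.2·(M − 12·P_x − 10·P_y)/P_x, and y* = 10 + 0.8·(…)/P_y.
Discretionary income = 360 − 12·8 − 10·2 = 244; x* = 12 + 0.2·244/8 = 18.1.

x* = 18.1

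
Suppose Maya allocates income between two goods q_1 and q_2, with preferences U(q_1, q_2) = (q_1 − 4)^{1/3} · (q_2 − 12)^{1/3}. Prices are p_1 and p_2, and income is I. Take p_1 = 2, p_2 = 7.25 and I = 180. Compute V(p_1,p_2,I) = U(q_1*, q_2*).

V = 4.9942

Let q_1' = q_1−4, q_2' = q_2−12. MRS = q_2'/q_1' = p_1/p_2.
Substituting into the budget: q_1* = 4 + 0.5·(I − 4·p_1 − 12·p_2)/p_1, and q_2* = 12 + 0.5·(…)/p_2.
Discretionary income = 180 − 4·2 − 12·7.25 = 85; q_1* = 4 + 0.5·85/2 = 25.25; q_2* = 12 + 0.5·85/7.25 = 17.8621.
Utility at the optimum: U(25.25, 17.8621) = 4.9942.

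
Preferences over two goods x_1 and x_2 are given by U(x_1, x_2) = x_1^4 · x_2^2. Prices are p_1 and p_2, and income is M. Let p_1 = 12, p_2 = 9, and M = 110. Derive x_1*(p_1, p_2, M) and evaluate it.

Tangency: MRS = 2·x_2/x_1 = p_1/p_2.
So 4·p_2·x_2 = 2·p_1·x_1; combined with the budget, a share 2/3 of income goes to x_1.
Demand: x_1*(p_1,p_2,M) = 2/3·M/p_1 and x_2* = 1/3·M/p_2.
At p_1=12, p_2=9, M=110: x_1* = 2/3·110/12 = 6.1111.

x_1* = 6.1111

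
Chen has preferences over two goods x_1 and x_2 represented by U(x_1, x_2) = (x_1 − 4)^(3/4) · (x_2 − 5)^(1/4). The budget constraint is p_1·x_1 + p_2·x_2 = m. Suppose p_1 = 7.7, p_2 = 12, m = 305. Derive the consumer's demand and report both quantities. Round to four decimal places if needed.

x_1* = 24.8636, x_2* = 9.4625

This is Cobb-Douglas in (x_1−4, x_2−5): tangency gives 0.75·p_2·(x_2−5) = 0.25·p_1·(x_1−4).
Substituting into the budget: x_1* = 4 + 0.75·(m − 4·p_1 − 5·p_2)/p_1, and x_2* = 5 + 0.25·(…)/p_2.
Discretionary income = 305 − 4·7.7 − 5·12 = 214.2; x_1* = 4 + 0.75·214.2/7.7 = 24.8636; x_2* = 5 + 0.25·214.2/12 = 9.4625.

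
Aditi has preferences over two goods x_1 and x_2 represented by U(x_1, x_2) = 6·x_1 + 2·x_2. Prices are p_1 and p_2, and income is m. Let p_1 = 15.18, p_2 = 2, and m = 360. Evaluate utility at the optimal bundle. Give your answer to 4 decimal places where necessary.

V = 360

Linear utility — the consumer picks whichever good has higher MU/price: 6/15.18 = 0.3953 vs 2/2 = 1.
x_2 gives more utility per dollar, so spend all income on x_2: x_2* = m/p_2, x_1* = 0.
Numerically: x_1* = 0, x_2* = 180.
Utility at the optimum: U(0, 180) = 360.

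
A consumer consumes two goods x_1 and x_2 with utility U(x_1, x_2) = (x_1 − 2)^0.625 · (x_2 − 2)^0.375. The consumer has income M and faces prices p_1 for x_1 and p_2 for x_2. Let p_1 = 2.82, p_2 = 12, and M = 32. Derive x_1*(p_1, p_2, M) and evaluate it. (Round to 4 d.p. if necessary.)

x_1* = 2.523

MRS = (5/3)·(x_2−2)/(x_1−2). Tangency with p_1/p_2 gives x_2−2 = (3/5)·(p_1/p_2)·(x_1−2).
Substituting into the budget: x_1* = 2 + 0.625·(M − 2·p_1 − 2·p_2)/p_1, and x_2* = 2 + 0.375·(…)/p_2.
Discretionary income = 32 − 2·2.82 − 2·12 = 2.36; x_1* = 2 + 0.625·2.36/2.82 = 2.523.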